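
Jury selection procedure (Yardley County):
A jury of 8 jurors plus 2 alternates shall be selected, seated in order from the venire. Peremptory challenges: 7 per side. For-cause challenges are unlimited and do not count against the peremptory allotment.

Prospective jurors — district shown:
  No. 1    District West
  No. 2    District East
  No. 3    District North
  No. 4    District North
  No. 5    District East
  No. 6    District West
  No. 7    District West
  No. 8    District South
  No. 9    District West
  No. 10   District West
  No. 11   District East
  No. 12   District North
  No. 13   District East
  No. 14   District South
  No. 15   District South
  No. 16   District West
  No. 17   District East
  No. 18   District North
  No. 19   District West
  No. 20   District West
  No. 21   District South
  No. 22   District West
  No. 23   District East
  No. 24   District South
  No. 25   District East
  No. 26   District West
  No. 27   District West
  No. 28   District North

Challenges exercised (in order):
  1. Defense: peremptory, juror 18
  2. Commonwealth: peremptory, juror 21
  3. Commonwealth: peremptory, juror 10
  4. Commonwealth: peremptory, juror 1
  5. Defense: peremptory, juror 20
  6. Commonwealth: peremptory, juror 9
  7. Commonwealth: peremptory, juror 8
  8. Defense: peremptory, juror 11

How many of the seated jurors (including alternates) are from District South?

Removed: #1, #8, #9, #10, #11, #18, #20, #21.
Seated (10 incl. alternates): #2, #3, #4, #5, #6, #7, #12, #13, #14, #15.
Of those, in District South: #14, #15 → 2.

2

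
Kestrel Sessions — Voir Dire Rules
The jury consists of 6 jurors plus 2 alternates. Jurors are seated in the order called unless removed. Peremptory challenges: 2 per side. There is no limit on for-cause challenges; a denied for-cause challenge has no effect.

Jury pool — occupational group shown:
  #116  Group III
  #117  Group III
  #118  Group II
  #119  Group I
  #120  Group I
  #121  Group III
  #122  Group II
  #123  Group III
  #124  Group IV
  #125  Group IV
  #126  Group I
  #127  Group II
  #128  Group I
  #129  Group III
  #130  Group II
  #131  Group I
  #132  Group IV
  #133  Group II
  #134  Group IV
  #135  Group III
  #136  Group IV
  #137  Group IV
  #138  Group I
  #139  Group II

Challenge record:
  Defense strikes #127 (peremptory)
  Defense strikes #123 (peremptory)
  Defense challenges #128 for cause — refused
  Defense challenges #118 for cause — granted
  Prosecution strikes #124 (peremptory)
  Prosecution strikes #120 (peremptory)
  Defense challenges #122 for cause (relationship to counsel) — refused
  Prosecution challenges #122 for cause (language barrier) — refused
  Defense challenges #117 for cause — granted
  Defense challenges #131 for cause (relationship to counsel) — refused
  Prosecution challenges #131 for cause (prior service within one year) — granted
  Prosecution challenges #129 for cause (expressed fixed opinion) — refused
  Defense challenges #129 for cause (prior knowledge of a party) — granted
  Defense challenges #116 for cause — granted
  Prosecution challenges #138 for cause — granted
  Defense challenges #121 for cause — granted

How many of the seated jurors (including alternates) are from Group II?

3

Removed: #116, #117, #118, #120, #121, #123, #124, #127, #129, #131, #138.
Seated (8 incl. alternates): #119, #122, #125, #126, #128, #130, #132, #133.
Of those, in Group II: #122, #130, #133 → 3.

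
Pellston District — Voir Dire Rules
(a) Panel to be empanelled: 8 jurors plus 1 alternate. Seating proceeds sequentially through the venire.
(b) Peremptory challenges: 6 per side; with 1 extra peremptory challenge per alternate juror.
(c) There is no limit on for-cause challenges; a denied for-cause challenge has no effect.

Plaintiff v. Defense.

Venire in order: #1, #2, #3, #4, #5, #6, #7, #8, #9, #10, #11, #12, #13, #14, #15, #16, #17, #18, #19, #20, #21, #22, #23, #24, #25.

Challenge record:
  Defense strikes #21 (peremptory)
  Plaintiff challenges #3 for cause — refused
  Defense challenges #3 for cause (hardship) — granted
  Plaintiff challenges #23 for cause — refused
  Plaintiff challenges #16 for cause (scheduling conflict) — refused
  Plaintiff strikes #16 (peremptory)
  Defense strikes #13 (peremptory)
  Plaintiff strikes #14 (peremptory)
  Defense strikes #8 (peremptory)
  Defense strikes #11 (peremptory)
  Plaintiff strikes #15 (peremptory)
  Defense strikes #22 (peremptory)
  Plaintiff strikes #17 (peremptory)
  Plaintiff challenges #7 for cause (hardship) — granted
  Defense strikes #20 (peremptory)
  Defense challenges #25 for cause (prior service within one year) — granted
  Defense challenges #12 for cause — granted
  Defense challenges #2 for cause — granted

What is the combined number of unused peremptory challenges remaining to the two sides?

4

Plaintiff allotment: 6 base + 1 × 1 alternate = 7. Defense allotment: 6 base + 1 × 1 alternate = 7.
Plaintiff peremptories used: #16, #14, #15, #17 — 4 (for-cause on #3, #23, #16, #7 don't count).
Defense peremptories used: #21, #13, #8, #11, #22, #20 — 6 (for-cause on #3, #25, #12, #2 don't count).
Remaining: (7 − 4) + (7 − 6) = 4.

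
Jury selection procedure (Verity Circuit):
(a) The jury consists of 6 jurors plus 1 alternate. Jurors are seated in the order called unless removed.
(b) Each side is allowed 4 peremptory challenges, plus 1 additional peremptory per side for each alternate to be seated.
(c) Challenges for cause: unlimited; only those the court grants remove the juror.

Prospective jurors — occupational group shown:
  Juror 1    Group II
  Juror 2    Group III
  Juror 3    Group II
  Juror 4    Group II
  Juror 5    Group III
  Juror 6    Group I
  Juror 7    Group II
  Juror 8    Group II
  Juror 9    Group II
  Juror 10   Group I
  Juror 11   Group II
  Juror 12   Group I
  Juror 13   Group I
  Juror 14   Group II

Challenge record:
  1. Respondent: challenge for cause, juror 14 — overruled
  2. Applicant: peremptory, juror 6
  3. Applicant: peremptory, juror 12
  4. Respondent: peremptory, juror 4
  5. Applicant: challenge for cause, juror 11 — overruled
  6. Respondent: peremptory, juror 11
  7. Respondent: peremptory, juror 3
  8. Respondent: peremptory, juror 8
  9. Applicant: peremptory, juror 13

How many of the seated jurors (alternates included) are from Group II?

4

Removed: #3, #4, #6, #8, #11, #12, #13.
Seated (7 incl. alternates): #1, #2, #5, #7, #9, #10, #14.
Of those, in Group II: #1, #7, #9, #14 → 4.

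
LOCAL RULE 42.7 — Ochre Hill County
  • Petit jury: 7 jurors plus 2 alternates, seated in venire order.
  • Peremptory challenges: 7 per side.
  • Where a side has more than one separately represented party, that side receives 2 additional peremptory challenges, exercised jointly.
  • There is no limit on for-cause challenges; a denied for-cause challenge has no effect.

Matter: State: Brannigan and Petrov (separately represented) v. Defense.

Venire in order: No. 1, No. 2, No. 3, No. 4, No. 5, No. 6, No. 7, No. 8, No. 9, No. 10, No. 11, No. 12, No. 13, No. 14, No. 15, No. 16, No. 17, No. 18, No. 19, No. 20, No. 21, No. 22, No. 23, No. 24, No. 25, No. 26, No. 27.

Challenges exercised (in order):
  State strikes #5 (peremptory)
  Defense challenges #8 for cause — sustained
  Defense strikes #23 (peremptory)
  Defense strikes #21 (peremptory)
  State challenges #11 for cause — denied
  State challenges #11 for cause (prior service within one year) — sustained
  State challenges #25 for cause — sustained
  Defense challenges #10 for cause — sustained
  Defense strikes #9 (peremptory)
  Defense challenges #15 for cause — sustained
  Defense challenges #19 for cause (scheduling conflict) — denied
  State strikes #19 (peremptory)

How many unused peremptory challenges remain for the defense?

Defense allotment: 7.
Defense peremptories used: #23, #21, #9 — 3 (for-cause on #8, #10, #15, #19 don't count).
Remaining: 7 − 3 = 4.

4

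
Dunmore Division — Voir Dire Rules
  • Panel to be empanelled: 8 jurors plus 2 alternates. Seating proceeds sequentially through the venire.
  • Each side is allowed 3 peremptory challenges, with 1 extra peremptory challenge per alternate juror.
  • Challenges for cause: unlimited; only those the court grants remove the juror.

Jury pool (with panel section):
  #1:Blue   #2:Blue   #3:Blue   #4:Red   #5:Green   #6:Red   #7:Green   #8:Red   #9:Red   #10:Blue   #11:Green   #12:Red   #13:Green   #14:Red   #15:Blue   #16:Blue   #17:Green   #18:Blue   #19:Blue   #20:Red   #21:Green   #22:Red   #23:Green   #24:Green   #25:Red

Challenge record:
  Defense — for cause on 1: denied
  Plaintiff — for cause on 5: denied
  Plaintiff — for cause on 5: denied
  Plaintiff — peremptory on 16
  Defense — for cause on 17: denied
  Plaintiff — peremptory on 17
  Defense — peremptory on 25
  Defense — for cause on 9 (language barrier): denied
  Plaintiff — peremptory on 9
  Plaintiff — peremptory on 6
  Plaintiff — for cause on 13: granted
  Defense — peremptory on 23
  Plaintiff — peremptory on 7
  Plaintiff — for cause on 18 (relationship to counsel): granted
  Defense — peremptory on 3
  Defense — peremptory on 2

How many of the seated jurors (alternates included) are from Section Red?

4

Removed: #2, #3, #6, #7, #9, #13, #16, #17, #18, #23, #25.
Seated (10 incl. alternates): #1, #4, #5, #8, #10, #11, #12, #14, #15, #19.
Of those, in Section Red: #4, #8, #12, #14 → 4.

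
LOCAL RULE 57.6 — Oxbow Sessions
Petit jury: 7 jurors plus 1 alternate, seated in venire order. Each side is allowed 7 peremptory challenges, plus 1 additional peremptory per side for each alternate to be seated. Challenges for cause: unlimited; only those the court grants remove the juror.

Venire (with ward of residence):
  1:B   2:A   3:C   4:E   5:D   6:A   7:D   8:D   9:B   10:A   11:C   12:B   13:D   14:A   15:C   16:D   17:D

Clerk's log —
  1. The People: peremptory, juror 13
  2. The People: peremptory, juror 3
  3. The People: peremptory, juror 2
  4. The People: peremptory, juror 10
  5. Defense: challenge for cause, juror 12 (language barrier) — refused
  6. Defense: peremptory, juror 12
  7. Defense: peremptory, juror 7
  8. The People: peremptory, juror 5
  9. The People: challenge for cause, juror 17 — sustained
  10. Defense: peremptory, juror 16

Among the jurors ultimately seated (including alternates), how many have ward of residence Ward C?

2

Removed: #2, #3, #5, #7, #10, #12, #13, #16, #17.
Seated (8 incl. alternates): #1, #4, #6, #8, #9, #11, #14, #15.
Of those, in Ward C: #11, #15 → 2.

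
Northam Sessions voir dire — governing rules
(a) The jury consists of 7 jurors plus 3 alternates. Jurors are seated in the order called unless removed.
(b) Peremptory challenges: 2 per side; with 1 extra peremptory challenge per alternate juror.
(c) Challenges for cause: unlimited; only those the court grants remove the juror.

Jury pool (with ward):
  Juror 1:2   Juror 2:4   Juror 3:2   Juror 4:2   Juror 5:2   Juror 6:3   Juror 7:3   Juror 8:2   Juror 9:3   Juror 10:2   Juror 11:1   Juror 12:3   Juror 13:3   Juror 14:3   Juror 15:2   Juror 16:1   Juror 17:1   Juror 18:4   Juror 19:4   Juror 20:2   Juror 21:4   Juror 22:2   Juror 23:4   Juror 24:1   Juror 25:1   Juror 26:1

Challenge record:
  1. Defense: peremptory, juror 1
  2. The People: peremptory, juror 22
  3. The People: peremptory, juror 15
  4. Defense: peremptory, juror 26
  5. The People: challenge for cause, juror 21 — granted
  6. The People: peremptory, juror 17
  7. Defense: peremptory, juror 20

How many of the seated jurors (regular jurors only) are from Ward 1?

Removed: #1, #15, #17, #20, #21, #22, #26.
Seated jurors 1–7: #2, #3, #4, #5, #6, #7, #8 (alternates #9, #10, #11 not counted).
None of those are in Ward 1 → 0.

0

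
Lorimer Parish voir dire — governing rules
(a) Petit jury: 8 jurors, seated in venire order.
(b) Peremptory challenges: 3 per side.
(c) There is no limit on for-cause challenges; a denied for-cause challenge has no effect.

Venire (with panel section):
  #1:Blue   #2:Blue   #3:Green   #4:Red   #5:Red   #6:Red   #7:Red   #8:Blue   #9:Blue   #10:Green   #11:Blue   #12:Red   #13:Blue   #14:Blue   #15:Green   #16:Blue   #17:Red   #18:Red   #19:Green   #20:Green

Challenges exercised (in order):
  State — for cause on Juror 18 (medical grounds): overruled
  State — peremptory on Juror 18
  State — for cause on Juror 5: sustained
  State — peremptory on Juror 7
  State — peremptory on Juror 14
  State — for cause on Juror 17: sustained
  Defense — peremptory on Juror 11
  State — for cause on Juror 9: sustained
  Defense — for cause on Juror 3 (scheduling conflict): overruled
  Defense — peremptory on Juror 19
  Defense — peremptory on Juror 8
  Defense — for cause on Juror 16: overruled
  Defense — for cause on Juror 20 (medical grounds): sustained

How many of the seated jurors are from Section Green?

Removed: #5, #7, #8, #9, #11, #14, #17, #18, #19, #20.
Seated jurors 1–8: #1, #2, #3, #4, #6, #10, #12, #13.
Of those, in Section Green: #3, #10 → 2.

2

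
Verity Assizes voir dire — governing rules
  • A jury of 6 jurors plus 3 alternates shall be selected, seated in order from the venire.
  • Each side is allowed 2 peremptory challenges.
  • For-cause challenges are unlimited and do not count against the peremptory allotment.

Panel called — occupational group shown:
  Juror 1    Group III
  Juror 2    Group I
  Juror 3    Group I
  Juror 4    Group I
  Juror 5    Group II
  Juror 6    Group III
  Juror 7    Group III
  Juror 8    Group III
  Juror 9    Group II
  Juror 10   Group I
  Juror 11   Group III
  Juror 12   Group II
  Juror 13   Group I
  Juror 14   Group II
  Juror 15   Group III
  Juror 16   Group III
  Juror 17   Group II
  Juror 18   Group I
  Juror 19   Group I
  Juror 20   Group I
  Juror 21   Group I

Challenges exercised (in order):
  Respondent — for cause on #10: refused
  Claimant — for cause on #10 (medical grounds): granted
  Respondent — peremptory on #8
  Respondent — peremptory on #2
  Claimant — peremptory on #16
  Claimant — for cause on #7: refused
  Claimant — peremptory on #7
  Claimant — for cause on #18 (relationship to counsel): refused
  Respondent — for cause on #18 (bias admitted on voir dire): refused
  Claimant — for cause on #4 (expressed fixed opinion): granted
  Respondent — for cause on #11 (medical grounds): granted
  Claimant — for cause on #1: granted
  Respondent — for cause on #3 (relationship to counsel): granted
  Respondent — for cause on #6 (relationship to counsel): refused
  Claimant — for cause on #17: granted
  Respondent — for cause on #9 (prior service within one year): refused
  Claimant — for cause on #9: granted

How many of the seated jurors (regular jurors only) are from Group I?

Removed: #1, #2, #3, #4, #7, #8, #9, #10, #11, #16, #17.
Seated jurors 1–6: #5, #6, #12, #13, #14, #15 (alternates #18, #19, #20 not counted).
Of those, in Group I: #13 → 1.

1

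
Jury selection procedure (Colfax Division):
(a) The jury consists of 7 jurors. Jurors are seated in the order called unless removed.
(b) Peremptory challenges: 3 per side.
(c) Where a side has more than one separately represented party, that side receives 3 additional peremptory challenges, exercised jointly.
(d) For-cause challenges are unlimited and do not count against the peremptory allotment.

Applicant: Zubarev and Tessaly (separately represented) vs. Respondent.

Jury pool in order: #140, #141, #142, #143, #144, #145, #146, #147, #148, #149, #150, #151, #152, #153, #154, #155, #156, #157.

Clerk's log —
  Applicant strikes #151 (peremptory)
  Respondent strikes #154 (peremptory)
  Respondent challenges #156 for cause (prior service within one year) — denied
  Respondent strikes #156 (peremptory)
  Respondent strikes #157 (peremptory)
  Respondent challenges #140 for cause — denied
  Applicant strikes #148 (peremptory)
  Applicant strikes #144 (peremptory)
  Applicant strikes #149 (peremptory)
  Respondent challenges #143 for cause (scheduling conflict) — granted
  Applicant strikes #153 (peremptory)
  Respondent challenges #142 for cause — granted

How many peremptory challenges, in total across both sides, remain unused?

Applicant allotment: 3 base + 3 multi-party = 6. Respondent allotment: 3.
Applicant peremptories used: #151, #148, #144, #149, #153 — 5.
Respondent peremptories used: #154, #156, #157 — 3 (for-cause on #156, #140, #143, #142 don't count).
Remaining: (6 − 5) + (3 − 3) = 1.

1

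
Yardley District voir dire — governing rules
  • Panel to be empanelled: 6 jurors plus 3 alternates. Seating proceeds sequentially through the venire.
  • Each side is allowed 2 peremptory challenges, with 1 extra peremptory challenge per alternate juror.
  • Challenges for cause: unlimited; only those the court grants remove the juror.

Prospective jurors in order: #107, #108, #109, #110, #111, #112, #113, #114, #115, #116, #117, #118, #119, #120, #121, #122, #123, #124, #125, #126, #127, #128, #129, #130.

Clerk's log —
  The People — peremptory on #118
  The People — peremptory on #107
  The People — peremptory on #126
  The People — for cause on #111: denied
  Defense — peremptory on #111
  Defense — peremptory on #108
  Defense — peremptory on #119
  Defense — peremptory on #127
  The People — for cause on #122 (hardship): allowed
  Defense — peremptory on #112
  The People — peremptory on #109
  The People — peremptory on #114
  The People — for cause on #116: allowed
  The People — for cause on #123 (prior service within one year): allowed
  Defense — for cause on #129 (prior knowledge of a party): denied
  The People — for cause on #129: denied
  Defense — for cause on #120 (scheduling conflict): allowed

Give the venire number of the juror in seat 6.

Removed: #107, #108, #109, #111, #112, #114, #116, #118, #119, #120, #122, #123, #126, #127. (#129 stays — for-cause denied.)
Filling seats in venire order through position 6: #110, #113, #115, #117, #121, #124.
So seat 6 is #124.

124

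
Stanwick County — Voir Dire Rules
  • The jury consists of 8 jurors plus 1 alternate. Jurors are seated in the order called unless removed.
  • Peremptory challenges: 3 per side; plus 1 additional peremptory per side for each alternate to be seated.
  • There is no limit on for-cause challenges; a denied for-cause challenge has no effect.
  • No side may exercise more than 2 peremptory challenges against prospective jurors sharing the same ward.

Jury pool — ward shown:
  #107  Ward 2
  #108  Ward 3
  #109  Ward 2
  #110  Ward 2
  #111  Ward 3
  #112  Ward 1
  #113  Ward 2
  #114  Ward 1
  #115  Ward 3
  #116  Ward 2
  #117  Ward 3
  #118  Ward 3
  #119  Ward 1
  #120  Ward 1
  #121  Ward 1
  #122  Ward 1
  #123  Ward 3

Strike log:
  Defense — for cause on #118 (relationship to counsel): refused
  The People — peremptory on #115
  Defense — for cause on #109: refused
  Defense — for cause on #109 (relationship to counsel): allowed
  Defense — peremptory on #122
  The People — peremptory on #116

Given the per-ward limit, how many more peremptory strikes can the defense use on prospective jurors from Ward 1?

Defense peremptories so far: #122 — 1 of 4 used, 3 left overall.
Against Ward 1: #122 — 1 used; per-ward cap 2 leaves 1.
Binding limit: min(3, 1) = 1.

1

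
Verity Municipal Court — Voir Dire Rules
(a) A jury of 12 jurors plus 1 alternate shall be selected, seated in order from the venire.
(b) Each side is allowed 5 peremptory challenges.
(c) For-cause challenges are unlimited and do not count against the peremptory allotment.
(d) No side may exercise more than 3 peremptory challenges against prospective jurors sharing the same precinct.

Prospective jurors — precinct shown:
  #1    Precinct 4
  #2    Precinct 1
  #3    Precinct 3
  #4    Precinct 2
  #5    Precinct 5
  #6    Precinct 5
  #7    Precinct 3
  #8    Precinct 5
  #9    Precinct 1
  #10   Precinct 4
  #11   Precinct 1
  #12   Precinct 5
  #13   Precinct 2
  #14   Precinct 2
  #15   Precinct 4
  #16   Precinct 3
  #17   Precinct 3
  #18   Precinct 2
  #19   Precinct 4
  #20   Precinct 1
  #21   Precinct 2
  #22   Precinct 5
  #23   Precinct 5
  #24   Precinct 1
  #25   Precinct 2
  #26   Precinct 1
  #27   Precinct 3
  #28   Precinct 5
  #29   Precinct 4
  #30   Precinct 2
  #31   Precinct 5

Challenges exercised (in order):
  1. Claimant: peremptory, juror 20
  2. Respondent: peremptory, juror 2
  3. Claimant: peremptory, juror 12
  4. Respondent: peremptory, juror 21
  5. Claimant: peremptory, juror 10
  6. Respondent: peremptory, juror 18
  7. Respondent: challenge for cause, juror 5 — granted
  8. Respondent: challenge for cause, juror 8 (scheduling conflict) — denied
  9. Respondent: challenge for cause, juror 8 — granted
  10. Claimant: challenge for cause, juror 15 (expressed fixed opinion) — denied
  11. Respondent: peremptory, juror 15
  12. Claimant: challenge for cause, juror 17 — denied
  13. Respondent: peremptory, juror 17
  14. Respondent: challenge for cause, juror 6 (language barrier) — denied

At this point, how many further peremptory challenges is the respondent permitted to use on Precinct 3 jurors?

0

Respondent peremptories so far: #2, #21, #18, #15, #17 — 5 of 5 used, 0 left overall.
Against Precinct 3: #17 — 1 used; per-precinct cap 3 leaves 2.
Binding limit: min(0, 2) = 0.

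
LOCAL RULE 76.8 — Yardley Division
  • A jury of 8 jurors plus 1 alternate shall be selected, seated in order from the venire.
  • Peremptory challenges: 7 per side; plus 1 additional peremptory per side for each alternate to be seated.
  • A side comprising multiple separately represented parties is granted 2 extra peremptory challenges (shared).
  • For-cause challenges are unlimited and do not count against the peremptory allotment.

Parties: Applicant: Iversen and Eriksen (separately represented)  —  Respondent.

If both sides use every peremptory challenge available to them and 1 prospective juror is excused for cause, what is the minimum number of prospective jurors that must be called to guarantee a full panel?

28

Seats to fill: 8 + 1 alternates = 9.
Peremptories — Applicant: 7 + 1×1 + 2 = 10; Respondent: 7 + 1×1 = 8; total 18.
For-cause removals: 1.
Minimum venire: 9 + 18 + 1 = 28.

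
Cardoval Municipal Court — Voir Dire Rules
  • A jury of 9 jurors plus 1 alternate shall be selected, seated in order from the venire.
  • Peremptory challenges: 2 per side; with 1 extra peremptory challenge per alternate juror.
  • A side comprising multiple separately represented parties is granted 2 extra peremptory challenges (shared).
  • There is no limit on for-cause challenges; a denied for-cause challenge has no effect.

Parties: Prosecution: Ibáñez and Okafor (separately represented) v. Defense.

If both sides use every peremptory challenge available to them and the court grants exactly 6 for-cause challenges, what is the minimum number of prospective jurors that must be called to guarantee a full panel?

Seats to fill: 9 + 1 alternates = 10.
Peremptories — Prosecution: 2 + 1×1 + 2 = 5; Defense: 2 + 1×1 = 3; total 8.
For-cause removals: 6.
Minimum venire: 10 + 8 + 6 = 24.

24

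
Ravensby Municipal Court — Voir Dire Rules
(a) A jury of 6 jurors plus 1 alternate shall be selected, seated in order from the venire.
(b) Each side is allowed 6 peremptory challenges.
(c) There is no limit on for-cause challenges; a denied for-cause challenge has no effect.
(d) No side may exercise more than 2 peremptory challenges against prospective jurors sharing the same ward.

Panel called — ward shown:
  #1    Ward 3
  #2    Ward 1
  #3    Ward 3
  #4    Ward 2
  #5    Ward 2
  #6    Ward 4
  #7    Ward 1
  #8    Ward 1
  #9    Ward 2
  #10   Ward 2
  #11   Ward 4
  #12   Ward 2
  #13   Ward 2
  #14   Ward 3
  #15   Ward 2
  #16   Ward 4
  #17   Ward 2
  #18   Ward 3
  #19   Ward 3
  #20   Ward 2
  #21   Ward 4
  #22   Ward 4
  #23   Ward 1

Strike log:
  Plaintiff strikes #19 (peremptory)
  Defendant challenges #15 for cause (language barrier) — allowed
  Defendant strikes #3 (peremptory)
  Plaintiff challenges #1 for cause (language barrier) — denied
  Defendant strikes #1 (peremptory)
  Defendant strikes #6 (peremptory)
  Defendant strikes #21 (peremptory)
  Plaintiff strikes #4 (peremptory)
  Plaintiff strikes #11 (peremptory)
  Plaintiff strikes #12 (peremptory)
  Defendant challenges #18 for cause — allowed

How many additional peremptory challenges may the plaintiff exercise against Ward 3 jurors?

Plaintiff peremptories so far: #19, #4, #11, #12 — 4 of 6 used, 2 left overall.
Against Ward 3: #19 — 1 used; per-ward cap 2 leaves 1.
Binding limit: min(2, 1) = 1.

1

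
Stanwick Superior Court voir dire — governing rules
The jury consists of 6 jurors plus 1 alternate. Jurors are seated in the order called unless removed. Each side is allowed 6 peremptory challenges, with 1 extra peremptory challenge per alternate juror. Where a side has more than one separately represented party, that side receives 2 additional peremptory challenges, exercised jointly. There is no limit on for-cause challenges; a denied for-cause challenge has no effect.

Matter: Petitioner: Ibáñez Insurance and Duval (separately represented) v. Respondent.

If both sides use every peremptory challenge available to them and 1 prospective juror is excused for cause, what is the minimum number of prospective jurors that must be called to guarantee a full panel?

Seats to fill: 6 + 1 alternates = 7.
Peremptories — Petitioner: 6 + 1×1 + 2 = 9; Respondent: 6 + 1×1 = 7; total 16.
For-cause removals: 1.
Minimum venire: 7 + 16 + 1 = 24.

24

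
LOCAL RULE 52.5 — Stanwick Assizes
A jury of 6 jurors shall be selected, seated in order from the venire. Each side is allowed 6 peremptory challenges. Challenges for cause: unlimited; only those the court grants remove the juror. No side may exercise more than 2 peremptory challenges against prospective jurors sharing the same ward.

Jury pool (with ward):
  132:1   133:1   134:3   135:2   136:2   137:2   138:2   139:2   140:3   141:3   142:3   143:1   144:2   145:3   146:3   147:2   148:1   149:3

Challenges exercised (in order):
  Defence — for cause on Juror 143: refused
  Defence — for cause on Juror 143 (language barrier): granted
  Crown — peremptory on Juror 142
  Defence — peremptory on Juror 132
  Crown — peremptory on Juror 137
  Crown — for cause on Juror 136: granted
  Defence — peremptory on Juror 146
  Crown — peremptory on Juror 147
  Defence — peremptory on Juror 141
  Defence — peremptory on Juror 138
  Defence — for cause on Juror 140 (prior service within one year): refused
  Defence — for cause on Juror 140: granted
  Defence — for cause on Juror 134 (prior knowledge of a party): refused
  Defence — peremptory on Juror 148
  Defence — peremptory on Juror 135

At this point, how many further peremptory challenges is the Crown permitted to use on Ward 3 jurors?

Crown peremptories so far: #142, #137, #147 — 3 of 6 used, 3 left overall.
Against Ward 3: #142 — 1 used; per-ward cap 2 leaves 1.
Binding limit: min(3, 1) = 1.

1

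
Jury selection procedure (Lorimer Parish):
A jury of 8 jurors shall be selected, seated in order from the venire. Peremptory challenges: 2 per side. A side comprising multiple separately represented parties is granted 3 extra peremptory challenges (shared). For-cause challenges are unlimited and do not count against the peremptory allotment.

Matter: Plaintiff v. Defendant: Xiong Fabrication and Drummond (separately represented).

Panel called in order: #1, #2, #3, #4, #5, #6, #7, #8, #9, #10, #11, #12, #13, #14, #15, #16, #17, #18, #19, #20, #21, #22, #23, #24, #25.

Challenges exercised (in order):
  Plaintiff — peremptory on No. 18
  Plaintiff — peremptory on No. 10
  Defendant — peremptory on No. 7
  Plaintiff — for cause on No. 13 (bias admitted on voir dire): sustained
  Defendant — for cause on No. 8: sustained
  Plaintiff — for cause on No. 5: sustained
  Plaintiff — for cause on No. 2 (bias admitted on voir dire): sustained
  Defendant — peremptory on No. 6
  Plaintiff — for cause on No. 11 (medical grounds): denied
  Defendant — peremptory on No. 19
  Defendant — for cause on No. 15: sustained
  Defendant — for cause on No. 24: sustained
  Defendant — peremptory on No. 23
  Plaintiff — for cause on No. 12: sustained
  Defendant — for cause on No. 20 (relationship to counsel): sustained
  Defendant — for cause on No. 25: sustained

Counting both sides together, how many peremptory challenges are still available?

Plaintiff allotment: 2. Defendant allotment: 2 base + 3 multi-party = 5.
Plaintiff peremptories used: #18, #10 — 2 (for-cause on #13, #5, #2, #11, #12 don't count).
Defendant peremptories used: #7, #6, #19, #23 — 4 (for-cause on #8, #15, #24, #20, #25 don't count).
Remaining: (2 − 2) + (5 − 4) = 1.

1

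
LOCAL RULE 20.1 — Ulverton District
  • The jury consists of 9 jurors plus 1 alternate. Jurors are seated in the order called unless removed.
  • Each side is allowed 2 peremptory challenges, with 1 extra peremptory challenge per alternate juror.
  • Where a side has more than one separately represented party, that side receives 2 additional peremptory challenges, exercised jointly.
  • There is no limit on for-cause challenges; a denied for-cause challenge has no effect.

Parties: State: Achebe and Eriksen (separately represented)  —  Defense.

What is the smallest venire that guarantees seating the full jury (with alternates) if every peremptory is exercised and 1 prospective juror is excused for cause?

Seats to fill: 9 + 1 alternates = 10.
Peremptories — State: 2 + 1×1 + 2 = 5; Defense: 2 + 1×1 = 3; total 8.
For-cause removals: 1.
Minimum venire: 10 + 8 + 1 = 19.

19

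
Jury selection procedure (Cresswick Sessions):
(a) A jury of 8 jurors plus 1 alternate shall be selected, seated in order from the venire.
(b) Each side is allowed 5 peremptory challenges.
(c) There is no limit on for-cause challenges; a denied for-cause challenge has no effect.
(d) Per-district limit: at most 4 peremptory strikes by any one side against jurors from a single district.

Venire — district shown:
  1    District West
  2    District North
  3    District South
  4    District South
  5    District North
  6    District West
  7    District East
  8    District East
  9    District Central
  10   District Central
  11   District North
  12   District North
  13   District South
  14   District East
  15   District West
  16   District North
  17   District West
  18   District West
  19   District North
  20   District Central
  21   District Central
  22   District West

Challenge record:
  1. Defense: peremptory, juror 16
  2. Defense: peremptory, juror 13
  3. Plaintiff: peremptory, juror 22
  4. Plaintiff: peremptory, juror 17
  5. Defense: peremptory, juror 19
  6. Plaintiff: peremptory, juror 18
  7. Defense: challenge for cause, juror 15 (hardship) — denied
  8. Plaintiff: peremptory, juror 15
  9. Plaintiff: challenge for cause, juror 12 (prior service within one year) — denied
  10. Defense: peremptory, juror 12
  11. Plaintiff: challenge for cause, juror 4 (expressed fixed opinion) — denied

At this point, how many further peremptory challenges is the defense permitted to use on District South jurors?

Defense peremptories so far: #16, #13, #19, #12 — 4 of 5 used, 1 left overall.
Against District South: #13 — 1 used; per-district cap 4 leaves 3.
Binding limit: min(1, 3) = 1.

1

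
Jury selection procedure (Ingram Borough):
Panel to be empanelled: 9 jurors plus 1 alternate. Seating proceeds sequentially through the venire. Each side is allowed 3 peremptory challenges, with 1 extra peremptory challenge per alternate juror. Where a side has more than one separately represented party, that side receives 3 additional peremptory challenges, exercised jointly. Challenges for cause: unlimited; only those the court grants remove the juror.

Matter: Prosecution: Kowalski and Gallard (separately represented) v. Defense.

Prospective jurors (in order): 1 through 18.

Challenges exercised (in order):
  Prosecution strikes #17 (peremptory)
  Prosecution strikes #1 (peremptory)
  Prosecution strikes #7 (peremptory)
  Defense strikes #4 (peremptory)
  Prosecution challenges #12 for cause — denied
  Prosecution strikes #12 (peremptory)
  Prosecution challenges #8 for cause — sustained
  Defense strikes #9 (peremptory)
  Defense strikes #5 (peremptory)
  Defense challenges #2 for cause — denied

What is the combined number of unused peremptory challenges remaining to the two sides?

Prosecution allotment: 3 base + 1 × 1 alternate + 3 multi-party = 7. Defense allotment: 3 base + 1 × 1 alternate = 4.
Prosecution peremptories used: #17, #1, #7, #12 — 4 (for-cause on #12, #8 don't count).
Defense peremptories used: #4, #9, #5 — 3 (the for-cause on #2 doesn't count).
Remaining: (7 − 4) + (4 − 3) = 4.

4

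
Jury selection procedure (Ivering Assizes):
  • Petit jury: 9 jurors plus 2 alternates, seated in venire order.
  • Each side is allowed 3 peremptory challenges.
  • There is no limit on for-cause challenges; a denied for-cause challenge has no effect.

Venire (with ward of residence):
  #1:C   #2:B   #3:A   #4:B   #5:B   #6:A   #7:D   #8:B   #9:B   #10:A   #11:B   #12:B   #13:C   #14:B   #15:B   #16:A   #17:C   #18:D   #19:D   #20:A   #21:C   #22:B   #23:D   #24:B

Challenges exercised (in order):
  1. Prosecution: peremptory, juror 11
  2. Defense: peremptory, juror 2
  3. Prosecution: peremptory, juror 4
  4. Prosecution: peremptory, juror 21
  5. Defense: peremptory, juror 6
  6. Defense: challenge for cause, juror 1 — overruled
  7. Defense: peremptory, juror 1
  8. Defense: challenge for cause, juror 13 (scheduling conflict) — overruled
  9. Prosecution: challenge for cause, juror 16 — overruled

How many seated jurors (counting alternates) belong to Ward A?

Removed: #1, #2, #4, #6, #11, #21.
Seated (11 incl. alternates): #3, #5, #7, #8, #9, #10, #12, #13, #14, #15, #16.
Of those, in Ward A: #3, #10, #16 → 3.

3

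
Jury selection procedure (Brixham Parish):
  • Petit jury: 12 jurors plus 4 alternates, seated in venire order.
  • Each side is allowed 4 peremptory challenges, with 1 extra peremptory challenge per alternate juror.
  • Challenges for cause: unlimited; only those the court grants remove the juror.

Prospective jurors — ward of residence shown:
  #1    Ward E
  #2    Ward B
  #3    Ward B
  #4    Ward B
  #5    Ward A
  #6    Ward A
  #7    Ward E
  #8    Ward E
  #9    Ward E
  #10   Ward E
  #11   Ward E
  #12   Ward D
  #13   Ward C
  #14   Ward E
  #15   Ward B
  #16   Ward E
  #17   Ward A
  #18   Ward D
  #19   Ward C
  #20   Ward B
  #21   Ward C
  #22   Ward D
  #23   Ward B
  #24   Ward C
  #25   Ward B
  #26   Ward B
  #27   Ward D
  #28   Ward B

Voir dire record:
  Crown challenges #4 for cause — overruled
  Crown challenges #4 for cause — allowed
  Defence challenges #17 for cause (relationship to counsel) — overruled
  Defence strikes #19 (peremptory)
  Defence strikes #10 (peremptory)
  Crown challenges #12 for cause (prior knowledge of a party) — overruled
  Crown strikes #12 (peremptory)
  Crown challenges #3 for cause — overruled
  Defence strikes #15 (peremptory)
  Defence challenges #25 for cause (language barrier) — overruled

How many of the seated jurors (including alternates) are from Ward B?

Removed: #4, #10, #12, #15, #19.
Seated (16 incl. alternates): #1, #2, #3, #5, #6, #7, #8, #9, #11, #13, #14, #16, #17, #18, #20, #21.
Of those, in Ward B: #2, #3, #20 → 3.

3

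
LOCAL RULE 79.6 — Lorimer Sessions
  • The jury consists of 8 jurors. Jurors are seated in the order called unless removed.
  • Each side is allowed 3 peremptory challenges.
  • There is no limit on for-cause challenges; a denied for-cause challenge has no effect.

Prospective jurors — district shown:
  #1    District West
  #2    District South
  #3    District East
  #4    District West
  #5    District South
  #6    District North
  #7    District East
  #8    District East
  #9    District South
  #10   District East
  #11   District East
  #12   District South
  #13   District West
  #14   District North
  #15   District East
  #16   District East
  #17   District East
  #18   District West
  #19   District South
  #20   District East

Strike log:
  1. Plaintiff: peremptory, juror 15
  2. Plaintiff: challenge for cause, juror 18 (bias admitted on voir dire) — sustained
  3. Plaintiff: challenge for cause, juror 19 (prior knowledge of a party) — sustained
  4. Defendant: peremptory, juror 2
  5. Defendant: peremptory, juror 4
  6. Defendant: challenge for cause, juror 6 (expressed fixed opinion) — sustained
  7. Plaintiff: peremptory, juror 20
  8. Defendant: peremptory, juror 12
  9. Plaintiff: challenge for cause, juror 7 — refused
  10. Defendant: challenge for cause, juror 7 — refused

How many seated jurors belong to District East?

Removed: #2, #4, #6, #12, #15, #18, #19, #20.
Seated jurors 1–8: #1, #3, #5, #7, #8, #9, #10, #11.
Of those, in District East: #3, #7, #8, #10, #11 → 5.

5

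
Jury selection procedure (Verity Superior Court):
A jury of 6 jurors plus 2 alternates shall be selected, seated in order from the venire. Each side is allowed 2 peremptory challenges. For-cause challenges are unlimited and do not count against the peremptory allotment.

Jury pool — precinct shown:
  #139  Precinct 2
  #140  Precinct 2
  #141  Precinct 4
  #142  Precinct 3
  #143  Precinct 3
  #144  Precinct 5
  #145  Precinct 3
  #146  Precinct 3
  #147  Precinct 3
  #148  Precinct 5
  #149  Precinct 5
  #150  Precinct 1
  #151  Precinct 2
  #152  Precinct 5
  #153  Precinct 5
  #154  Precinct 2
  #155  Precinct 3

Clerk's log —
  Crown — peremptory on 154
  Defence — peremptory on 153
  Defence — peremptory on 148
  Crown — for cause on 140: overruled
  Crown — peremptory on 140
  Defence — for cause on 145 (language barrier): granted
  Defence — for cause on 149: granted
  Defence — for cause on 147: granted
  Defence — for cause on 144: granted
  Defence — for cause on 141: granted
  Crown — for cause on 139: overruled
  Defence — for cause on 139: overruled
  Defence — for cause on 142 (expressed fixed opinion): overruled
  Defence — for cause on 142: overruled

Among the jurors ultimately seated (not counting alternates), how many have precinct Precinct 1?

1

Removed: #140, #141, #144, #145, #147, #148, #149, #153, #154.
Seated jurors 1–6: #139, #142, #143, #146, #150, #151 (alternates #152, #155 not counted).
Of those, in Precinct 1: #150 → 1.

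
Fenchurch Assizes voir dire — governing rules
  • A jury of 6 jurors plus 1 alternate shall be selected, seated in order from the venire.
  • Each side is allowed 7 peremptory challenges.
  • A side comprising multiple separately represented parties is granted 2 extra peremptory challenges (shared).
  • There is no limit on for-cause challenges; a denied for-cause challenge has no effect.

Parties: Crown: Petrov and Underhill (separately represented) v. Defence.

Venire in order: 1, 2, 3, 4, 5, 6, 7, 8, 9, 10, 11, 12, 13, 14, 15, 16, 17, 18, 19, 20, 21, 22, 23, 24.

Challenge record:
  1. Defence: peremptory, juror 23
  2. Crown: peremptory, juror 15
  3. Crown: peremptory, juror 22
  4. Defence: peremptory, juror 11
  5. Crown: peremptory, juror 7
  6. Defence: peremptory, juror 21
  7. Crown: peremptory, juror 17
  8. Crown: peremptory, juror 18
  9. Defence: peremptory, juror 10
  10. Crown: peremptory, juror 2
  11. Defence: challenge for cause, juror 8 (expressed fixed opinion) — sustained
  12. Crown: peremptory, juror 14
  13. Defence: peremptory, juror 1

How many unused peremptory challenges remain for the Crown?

2

Crown allotment: 7 base + 2 multi-party = 9.
Crown peremptories used: #15, #22, #7, #17, #18, #2, #14 — 7.
Remaining: 9 − 7 = 2.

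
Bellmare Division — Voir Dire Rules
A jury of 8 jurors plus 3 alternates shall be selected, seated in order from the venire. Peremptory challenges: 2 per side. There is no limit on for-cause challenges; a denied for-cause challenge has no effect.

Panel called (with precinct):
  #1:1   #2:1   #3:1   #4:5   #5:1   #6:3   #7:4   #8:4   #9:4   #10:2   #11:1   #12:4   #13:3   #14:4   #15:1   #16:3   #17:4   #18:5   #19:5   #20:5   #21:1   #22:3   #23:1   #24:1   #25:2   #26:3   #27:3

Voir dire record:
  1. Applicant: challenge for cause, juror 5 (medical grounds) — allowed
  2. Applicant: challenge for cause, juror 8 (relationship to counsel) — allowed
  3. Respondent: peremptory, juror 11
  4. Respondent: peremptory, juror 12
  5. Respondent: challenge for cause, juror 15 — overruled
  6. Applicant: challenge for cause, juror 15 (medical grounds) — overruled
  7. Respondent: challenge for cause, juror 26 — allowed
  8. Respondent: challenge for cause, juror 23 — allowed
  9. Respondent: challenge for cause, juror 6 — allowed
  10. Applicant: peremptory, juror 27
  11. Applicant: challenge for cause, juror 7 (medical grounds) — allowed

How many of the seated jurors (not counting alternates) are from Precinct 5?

Removed: #5, #6, #7, #8, #11, #12, #23, #26, #27.
Seated jurors 1–8: #1, #2, #3, #4, #9, #10, #13, #14 (alternates #15, #16, #17 not counted).
Of those, in Precinct 5: #4 → 1.

1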